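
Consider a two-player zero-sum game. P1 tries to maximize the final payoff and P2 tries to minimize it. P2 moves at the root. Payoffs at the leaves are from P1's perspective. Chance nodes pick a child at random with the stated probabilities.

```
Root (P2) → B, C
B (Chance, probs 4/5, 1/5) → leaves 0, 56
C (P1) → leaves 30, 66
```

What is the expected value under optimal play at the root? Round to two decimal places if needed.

B (Chance): 4/5·0 + 1/5·56 = 11.2
C (P1): max(30, 66) = 66
Root (P2): min(11.2, 66) = 11.2

11.2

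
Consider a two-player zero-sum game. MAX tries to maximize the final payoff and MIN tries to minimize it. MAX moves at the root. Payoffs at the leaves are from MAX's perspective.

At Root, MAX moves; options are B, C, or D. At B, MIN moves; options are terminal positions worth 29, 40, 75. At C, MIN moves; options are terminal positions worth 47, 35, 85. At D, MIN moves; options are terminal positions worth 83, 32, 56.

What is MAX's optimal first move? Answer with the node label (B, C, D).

B (MIN): min(29, 40, 75) = 29
C (MIN): min(47, 35, 85) = 35
D (MIN): min(83, 32, 56) = 32
Root (MAX): max(29, 35, 32) = 35
MAX picks the child with the highest value: C (value 35).

C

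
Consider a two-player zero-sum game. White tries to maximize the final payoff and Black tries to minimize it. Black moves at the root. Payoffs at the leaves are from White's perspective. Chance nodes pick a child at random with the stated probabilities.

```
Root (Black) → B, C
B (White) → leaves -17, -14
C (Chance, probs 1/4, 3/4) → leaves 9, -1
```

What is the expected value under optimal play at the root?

-14

B (White): max(-17, -14) = -14
C (Chance): 1/4·9 + 3/4·-1 = 1.5
Root (Black): min(-14, 1.5) = -14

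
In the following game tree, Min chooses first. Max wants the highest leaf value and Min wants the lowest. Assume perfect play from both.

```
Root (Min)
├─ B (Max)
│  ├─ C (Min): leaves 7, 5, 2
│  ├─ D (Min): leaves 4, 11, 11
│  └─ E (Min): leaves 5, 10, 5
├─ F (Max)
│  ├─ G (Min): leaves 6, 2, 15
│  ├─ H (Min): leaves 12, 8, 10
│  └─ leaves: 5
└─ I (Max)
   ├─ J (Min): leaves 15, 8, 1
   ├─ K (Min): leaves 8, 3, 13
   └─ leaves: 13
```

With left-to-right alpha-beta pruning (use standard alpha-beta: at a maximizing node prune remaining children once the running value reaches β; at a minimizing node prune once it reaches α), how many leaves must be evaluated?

22

C [α=-∞,β=+∞]: v=2
D [α=2,β=+∞]: v=4
E [α=4,β=+∞]: v=5
B [α=-∞,β=+∞]: v=5
G [α=-∞,β=5]: v=2
H [α=2,β=5]: v=8
F [α=-∞,β=5]: v=8 after child 2 ≥ β → β-cutoff, skip 1
J [α=-∞,β=5]: v=1
K [α=1,β=5]: v=3
I [α=-∞,β=5]: v=13
Root [α=-∞,β=+∞]: v=5
Leaves evaluated: 22 of 23.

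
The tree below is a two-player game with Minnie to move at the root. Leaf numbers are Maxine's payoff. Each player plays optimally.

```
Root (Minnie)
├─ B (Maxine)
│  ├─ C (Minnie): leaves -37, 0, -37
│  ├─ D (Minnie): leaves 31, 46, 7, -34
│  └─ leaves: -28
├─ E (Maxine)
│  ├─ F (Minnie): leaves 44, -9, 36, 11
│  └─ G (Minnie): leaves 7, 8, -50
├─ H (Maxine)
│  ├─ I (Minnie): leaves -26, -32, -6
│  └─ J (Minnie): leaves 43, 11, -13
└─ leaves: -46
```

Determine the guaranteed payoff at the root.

-46

C (Minnie): min(-37, 0, -37) = -37
D (Minnie): min(31, 46, 7, -34) = -34
B (Maxine): max(-37, -34, -28) = -28
F (Minnie): min(44, -9, 36, 11) = -9
G (Minnie): min(7, 8, -50) = -50
E (Maxine): max(-9, -50) = -9
I (Minnie): min(-26, -32, -6) = -32
J (Minnie): min(43, 11, -13) = -13
H (Maxine): max(-32, -13) = -13
Root (Minnie): min(-28, -9, -13, -46) = -46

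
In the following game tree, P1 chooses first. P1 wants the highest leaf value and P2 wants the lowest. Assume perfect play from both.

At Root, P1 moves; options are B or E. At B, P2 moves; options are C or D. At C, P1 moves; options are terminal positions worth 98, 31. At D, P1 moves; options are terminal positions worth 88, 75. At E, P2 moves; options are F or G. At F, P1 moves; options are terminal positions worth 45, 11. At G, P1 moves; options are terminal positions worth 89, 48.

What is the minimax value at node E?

45

F: max(45, 11) = 45
G: max(89, 48) = 89
E: min(45, 89) = 45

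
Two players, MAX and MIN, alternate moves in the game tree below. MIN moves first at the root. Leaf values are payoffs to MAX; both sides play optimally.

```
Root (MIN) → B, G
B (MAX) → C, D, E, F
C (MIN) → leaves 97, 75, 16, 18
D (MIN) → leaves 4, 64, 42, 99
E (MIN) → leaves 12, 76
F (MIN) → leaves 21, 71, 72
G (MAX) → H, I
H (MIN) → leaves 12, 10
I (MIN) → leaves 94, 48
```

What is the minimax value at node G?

48

H: min(12, 10) = 10
I: min(94, 48) = 48
G: max(10, 48) = 48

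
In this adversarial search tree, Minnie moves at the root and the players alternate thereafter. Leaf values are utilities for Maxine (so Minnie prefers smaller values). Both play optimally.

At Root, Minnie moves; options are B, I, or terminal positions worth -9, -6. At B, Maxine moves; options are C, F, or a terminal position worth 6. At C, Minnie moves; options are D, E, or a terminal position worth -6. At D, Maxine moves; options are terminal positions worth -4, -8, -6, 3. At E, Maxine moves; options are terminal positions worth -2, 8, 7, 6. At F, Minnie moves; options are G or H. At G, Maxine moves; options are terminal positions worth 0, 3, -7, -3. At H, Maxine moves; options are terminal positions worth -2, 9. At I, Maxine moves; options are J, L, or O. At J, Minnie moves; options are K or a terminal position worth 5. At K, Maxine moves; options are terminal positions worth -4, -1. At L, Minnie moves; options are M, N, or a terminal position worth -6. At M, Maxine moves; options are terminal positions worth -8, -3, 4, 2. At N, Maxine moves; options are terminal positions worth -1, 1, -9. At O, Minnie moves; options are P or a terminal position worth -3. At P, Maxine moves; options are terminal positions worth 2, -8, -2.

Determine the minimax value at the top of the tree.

-9

D (Maxine): max(-4, -8, -6, 3) = 3
E (Maxine): max(-2, 8, 7, 6) = 8
C (Minnie): min(3, 8, -6) = -6
G (Maxine): max(0, 3, -7, -3) = 3
H (Maxine): max(-2, 9) = 9
F (Minnie): min(3, 9) = 3
B (Maxine): max(-6, 3, 6) = 6
K (Maxine): max(-4, -1) = -1
J (Minnie): min(-1, 5) = -1
M (Maxine): max(-8, -3, 4, 2) = 4
N (Maxine): max(-1, 1, -9) = 1
L (Minnie): min(4, 1, -6) = -6
P (Maxine): max(2, -8, -2) = 2
O (Minnie): min(2, -3) = -3
I (Maxine): max(-1, -6, -3) = -1
Root (Minnie): min(6, -1, -9, -6) = -9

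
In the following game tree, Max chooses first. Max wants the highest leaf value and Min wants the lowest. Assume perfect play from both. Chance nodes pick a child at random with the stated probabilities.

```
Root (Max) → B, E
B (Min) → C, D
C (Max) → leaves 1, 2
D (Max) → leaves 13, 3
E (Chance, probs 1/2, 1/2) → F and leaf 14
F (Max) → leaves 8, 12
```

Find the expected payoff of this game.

13

C (Max): max(1, 2) = 2
D (Max): max(13, 3) = 13
B (Min): min(2, 13) = 2
F (Max): max(8, 12) = 12
E (Chance): 1/2·12 + 1/2·14 = 13
Root (Max): max(2, 13) = 13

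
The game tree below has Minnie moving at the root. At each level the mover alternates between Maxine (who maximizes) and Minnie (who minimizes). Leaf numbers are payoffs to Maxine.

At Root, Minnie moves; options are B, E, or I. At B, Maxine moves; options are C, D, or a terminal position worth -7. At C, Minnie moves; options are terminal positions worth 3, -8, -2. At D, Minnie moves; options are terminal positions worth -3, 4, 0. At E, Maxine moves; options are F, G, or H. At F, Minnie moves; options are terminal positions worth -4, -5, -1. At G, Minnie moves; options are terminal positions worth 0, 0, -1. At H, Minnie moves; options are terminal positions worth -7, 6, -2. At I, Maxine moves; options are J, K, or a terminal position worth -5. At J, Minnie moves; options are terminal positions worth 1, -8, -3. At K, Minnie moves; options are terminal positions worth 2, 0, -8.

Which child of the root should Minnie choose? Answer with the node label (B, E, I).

I

C (Minnie): min(3, -8, -2) = -8
D (Minnie): min(-3, 4, 0) = -3
B (Maxine): max(-8, -3, -7) = -3
F (Minnie): min(-4, -5, -1) = -5
G (Minnie): min(0, 0, -1) = -1
H (Minnie): min(-7, 6, -2) = -7
E (Maxine): max(-5, -1, -7) = -1
J (Minnie): min(1, -8, -3) = -8
K (Minnie): min(2, 0, -8) = -8
I (Maxine): max(-8, -8, -5) = -5
Root (Minnie): min(-3, -1, -5) = -5
Minnie picks the child with the lowest value: I (value -5).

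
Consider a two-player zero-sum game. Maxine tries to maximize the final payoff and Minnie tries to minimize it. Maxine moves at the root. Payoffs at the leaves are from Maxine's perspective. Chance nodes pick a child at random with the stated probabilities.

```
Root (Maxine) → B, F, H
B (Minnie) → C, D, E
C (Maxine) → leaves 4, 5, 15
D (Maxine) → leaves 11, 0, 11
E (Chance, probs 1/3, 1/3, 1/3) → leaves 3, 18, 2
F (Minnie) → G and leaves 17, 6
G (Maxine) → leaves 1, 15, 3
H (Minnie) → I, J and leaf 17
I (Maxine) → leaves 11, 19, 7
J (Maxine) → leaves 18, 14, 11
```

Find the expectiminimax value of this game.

17

C (Maxine): max(4, 5, 15) = 15
D (Maxine): max(11, 0, 11) = 11
E (Chance): 1/3·3 + 1/3·18 + 1/3·2 = 7.67
B (Minnie): min(15, 11, 7.67) = 7.67
G (Maxine): max(1, 15, 3) = 15
F (Minnie): min(15, 17, 6) = 6
I (Maxine): max(11, 19, 7) = 19
J (Maxine): max(18, 14, 11) = 18
H (Minnie): min(19, 18, 17) = 17
Root (Maxine): max(7.67, 6, 17) = 17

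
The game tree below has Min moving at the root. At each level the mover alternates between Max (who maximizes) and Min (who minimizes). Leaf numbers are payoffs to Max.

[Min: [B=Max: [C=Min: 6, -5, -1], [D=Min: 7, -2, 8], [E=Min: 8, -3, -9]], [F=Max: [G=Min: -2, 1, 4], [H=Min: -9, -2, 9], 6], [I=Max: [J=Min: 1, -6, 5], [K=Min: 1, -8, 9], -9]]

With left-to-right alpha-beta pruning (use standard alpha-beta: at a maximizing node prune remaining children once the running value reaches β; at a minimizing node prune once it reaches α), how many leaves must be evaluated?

C [α=-∞,β=+∞]: v=-5
D [α=-5,β=+∞]: v=-2
E [α=-2,β=+∞]: v=-3 after child 2 ≤ α → α-cutoff, skip 1
B [α=-∞,β=+∞]: v=-2
G [α=-∞,β=-2]: v=-2
F [α=-∞,β=-2]: v=-2 after child 1 ≥ β → β-cutoff, skip 2
J [α=-∞,β=-2]: v=-6
K [α=-6,β=-2]: v=-8 after child 2 ≤ α → α-cutoff, skip 1
I [α=-∞,β=-2]: v=-6
Root [α=-∞,β=+∞]: v=-6
Leaves evaluated: 17 of 23.

17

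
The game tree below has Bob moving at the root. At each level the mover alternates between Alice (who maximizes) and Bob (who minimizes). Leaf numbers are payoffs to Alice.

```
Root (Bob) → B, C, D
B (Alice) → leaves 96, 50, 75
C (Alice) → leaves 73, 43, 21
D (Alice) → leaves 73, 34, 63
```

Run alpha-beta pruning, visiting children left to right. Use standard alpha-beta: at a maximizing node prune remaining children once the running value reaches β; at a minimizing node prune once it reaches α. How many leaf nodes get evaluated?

7

B [α=-∞,β=+∞]: v=96
C [α=-∞,β=96]: v=73
D [α=-∞,β=73]: v=73 after child 1 ≥ β → β-cutoff, skip 2
Root [α=-∞,β=+∞]: v=73
Leaves evaluated: 7 of 9.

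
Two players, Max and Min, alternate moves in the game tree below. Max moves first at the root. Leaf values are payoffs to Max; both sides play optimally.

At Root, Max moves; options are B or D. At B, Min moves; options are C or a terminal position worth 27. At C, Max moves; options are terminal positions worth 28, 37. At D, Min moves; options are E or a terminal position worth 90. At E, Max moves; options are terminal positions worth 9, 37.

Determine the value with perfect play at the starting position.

37

C (Max): max(28, 37) = 37
B (Min): min(37, 27) = 27
E (Max): max(9, 37) = 37
D (Min): min(37, 90) = 37
Root (Max): max(27, 37) = 37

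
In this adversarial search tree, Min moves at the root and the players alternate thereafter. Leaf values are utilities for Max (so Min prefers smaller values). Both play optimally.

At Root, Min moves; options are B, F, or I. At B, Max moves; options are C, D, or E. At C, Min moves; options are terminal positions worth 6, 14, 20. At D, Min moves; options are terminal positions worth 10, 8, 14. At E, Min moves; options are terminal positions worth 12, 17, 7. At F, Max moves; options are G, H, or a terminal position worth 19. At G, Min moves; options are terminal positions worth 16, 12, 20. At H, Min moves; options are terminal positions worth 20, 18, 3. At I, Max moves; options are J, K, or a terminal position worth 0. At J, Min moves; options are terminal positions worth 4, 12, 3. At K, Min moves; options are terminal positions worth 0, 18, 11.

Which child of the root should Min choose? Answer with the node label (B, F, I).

I

C (Min): min(6, 14, 20) = 6
D (Min): min(10, 8, 14) = 8
E (Min): min(12, 17, 7) = 7
B (Max): max(6, 8, 7) = 8
G (Min): min(16, 12, 20) = 12
H (Min): min(20, 18, 3) = 3
F (Max): max(12, 3, 19) = 19
J (Min): min(4, 12, 3) = 3
K (Min): min(0, 18, 11) = 0
I (Max): max(3, 0, 0) = 3
Root (Min): min(8, 19, 3) = 3
Min picks the child with the lowest value: I (value 3).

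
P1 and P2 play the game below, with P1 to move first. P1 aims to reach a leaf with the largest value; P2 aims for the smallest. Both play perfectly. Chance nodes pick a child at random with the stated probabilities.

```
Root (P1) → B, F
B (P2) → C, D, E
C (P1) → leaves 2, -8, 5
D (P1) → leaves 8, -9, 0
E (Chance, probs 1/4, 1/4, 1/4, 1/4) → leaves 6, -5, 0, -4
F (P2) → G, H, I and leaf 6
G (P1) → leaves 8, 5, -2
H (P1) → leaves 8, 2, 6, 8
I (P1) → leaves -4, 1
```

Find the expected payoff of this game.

1

C (P1): max(2, -8, 5) = 5
D (P1): max(8, -9, 0) = 8
E (Chance): 1/4·6 + 1/4·-5 + 1/4·0 + 1/4·-4 = -0.75
B (P2): min(5, 8, -0.75) = -0.75
G (P1): max(8, 5, -2) = 8
H (P1): max(8, 2, 6, 8) = 8
I (P1): max(-4, 1) = 1
F (P2): min(8, 8, 1, 6) = 1
Root (P1): max(-0.75, 1) = 1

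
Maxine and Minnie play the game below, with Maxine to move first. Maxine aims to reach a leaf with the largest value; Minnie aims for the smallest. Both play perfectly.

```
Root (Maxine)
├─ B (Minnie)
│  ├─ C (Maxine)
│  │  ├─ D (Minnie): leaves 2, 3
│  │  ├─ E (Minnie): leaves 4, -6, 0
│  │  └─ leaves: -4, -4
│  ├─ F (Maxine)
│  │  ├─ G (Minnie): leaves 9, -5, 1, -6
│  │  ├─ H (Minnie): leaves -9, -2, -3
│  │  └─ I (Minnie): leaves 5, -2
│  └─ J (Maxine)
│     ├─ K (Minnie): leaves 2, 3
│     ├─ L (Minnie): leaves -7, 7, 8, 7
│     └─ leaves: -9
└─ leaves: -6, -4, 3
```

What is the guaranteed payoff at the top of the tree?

3

D (Minnie): min(2, 3) = 2
E (Minnie): min(4, -6, 0) = -6
C (Maxine): max(2, -6, -4, -4) = 2
G (Minnie): min(9, -5, 1, -6) = -6
H (Minnie): min(-9, -2, -3) = -9
I (Minnie): min(5, -2) = -2
F (Maxine): max(-6, -9, -2) = -2
K (Minnie): min(2, 3) = 2
L (Minnie): min(-7, 7, 8, 7) = -7
J (Maxine): max(2, -7, -9) = 2
B (Minnie): min(2, -2, 2) = -2
Root (Maxine): max(-2, -6, -4, 3) = 3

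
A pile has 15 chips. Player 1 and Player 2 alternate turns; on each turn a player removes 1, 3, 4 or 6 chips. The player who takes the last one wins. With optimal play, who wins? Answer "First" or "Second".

Positions where the player to move wins (W) vs loses (L):
i:   0  1  2  3  4  5  6  7  8  9 10 11 12 13 14 15
     L  W  L  W  W  W  W  L  W  L  W  W  W  W  L  W
Position 15 is W, so the first player wins.

First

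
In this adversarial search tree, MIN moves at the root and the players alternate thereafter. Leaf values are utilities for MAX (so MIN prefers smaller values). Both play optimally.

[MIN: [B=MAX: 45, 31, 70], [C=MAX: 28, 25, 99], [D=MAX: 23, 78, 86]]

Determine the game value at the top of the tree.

B (MAX): max(45, 31, 70) = 70
C (MAX): max(28, 25, 99) = 99
D (MAX): max(23, 78, 86) = 86
Root (MIN): min(70, 99, 86) = 70

70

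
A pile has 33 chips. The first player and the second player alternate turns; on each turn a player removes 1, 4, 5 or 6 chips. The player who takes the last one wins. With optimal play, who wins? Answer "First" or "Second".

W/L table (W = player to move can force a win):
i:   0  1  2  3  4  5  6  7  8  9 10 11 12 13 14 15 16 17 18 19 20 21 22 23 24 25 26 27 28 29 30 31 32 33
     L  W  L  W  W  W  W  W  W  L  W  L  W  W  W  W  W  W  L  W  L  W  W  W  W  W  W  L  W  L  W  W  W  W
Position 33 is W, so the first player wins.

First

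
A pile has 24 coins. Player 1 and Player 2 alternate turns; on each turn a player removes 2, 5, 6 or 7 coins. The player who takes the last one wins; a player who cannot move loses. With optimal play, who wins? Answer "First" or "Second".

Positions where the player to move wins (W) vs loses (L):
i:   0  1  2  3  4  5  6  7  8  9 10 11 12 13 14 15 16 17 18 19 20 21 22 23 24
     L  L  W  W  L  W  W  W  W  W  W  W  L  L  W  W  L  W  W  W  W  W  W  W  L
Position 24 is L, so the second player wins.

Second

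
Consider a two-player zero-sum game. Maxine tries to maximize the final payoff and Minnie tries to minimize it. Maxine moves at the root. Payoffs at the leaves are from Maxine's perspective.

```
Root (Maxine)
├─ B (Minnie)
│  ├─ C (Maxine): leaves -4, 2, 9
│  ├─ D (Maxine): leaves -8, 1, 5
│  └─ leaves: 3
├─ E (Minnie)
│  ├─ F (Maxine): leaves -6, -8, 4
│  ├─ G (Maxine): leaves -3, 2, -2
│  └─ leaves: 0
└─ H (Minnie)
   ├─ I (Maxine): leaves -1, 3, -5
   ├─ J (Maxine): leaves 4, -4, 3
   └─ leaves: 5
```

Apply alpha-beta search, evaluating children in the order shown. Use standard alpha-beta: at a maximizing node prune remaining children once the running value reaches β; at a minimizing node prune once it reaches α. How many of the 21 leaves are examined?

C [α=-∞,β=+∞]: v=9
D [α=-∞,β=9]: v=5
B [α=-∞,β=+∞]: v=3
F [α=3,β=+∞]: v=4
G [α=3,β=4]: v=2
E [α=3,β=+∞]: v=2 after child 2 ≤ α → α-cutoff, skip 1
I [α=3,β=+∞]: v=3
H [α=3,β=+∞]: v=3 after child 1 ≤ α → α-cutoff, skip 2
Root [α=-∞,β=+∞]: v=3
Leaves evaluated: 16 of 21.

16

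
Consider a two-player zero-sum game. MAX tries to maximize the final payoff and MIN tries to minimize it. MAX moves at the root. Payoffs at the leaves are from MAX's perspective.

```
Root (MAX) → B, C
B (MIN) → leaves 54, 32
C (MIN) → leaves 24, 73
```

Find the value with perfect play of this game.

32

B (MIN): min(54, 32) = 32
C (MIN): min(24, 73) = 24
Root (MAX): max(32, 24) = 32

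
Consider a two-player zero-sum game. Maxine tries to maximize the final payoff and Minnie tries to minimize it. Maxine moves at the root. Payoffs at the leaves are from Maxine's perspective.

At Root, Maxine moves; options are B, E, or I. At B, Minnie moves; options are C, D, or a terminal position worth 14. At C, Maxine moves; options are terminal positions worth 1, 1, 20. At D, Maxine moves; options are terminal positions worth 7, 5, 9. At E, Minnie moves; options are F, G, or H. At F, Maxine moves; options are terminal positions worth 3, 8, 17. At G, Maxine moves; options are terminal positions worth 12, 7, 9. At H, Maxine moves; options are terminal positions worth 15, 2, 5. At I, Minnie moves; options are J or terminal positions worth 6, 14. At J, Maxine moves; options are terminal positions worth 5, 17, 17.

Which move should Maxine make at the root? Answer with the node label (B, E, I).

E

C (Maxine): max(1, 1, 20) = 20
D (Maxine): max(7, 5, 9) = 9
B (Minnie): min(20, 9, 14) = 9
F (Maxine): max(3, 8, 17) = 17
G (Maxine): max(12, 7, 9) = 12
H (Maxine): max(15, 2, 5) = 15
E (Minnie): min(17, 12, 15) = 12
J (Maxine): max(5, 17, 17) = 17
I (Minnie): min(17, 6, 14) = 6
Root (Maxine): max(9, 12, 6) = 12
Maxine picks the child with the highest value: E (value 12).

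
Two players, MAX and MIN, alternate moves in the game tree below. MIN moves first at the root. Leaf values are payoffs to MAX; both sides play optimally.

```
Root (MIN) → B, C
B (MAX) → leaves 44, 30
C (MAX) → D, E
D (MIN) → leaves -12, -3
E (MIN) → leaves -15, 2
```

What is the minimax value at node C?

-12

D: min(-12, -3) = -12
E: min(-15, 2) = -15
C: max(-12, -15) = -12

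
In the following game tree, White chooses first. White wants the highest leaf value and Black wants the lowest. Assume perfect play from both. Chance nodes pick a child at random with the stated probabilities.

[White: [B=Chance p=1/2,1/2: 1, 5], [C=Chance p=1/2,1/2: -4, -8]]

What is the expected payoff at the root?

B (Chance): 1/2·1 + 1/2·5 = 3
C (Chance): 1/2·-4 + 1/2·-8 = -6
Root (White): max(3, -6) = 3

3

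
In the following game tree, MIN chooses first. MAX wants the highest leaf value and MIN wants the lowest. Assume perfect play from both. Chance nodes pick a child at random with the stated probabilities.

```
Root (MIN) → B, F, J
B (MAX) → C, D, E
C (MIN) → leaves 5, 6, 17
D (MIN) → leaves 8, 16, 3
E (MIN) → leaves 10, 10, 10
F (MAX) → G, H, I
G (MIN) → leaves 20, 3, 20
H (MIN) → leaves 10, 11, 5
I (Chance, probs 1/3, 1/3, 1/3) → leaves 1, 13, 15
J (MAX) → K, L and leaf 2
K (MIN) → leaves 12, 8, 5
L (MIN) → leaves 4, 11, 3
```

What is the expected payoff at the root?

5

C (MIN): min(5, 6, 17) = 5
D (MIN): min(8, 16, 3) = 3
E (MIN): min(10, 10, 10) = 10
B (MAX): max(5, 3, 10) = 10
G (MIN): min(20, 3, 20) = 3
H (MIN): min(10, 11, 5) = 5
I (Chance): 1/3·1 + 1/3·13 + 1/3·15 = 9.67
F (MAX): max(3, 5, 9.67) = 9.67
K (MIN): min(12, 8, 5) = 5
L (MIN): min(4, 11, 3) = 3
J (MAX): max(5, 3, 2) = 5
Root (MIN): min(10, 9.67, 5) = 5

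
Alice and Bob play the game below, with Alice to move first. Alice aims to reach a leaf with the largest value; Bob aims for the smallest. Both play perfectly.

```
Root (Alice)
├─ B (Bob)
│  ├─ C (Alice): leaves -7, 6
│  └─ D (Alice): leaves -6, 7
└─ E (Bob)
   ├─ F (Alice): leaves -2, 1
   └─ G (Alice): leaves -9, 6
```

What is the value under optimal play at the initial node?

6

C (Alice): max(-7, 6) = 6
D (Alice): max(-6, 7) = 7
B (Bob): min(6, 7) = 6
F (Alice): max(-2, 1) = 1
G (Alice): max(-9, 6) = 6
E (Bob): min(1, 6) = 1
Root (Alice): max(6, 1) = 6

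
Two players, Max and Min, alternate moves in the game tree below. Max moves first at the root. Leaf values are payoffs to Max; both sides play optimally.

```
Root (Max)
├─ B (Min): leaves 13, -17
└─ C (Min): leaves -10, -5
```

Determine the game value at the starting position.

B (Min): min(13, -17) = -17
C (Min): min(-10, -5) = -10
Root (Max): max(-17, -10) = -10

-10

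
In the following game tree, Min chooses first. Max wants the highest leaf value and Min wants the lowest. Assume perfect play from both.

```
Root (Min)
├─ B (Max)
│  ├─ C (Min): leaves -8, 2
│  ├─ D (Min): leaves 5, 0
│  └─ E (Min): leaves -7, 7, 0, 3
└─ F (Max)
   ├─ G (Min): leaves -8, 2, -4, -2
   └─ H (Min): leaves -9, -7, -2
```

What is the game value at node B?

0

C: min(-8, 2) = -8
D: min(5, 0) = 0
E: min(-7, 7, 0, 3) = -7
B: max(-8, 0, -7) = 0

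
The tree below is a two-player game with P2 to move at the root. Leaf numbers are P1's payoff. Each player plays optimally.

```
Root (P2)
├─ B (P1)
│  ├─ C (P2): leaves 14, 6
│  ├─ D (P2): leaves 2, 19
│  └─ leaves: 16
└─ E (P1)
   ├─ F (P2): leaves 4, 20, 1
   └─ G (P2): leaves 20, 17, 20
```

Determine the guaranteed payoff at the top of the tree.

C (P2): min(14, 6) = 6
D (P2): min(2, 19) = 2
B (P1): max(6, 2, 16) = 16
F (P2): min(4, 20, 1) = 1
G (P2): min(20, 17, 20) = 17
E (P1): max(1, 17) = 17
Root (P2): min(16, 17) = 16

16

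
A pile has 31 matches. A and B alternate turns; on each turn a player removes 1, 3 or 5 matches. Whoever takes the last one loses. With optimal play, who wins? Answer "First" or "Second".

W/L table (W = player to move can force a win):
i:   0  1  2  3  4  5  6  7  8  9 10 11 12 13 14 15 16 17 18 19 20 21 22 23 24 25 26 27 28 29 30 31
     W  L  W  L  W  L  W  L  W  L  W  L  W  L  W  L  W  L  W  L  W  L  W  L  W  L  W  L  W  L  W  L
Position 31 is L, so the second player wins.

Second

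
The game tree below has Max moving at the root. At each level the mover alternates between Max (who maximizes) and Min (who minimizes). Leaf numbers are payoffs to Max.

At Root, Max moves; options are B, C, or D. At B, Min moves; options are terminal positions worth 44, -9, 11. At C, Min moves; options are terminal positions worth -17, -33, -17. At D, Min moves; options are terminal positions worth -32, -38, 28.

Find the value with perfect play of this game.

-9

B (Min): min(44, -9, 11) = -9
C (Min): min(-17, -33, -17) = -33
D (Min): min(-32, -38, 28) = -38
Root (Max): max(-9, -33, -38) = -9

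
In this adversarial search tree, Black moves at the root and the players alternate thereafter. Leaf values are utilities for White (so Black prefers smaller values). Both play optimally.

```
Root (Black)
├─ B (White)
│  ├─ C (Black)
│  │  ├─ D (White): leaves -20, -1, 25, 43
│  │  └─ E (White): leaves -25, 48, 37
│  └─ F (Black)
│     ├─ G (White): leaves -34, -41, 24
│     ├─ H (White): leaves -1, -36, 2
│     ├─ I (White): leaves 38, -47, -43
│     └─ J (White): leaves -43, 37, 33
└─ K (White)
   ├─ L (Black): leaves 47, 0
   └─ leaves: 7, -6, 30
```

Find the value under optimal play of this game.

30

D (White): max(-20, -1, 25, 43) = 43
E (White): max(-25, 48, 37) = 48
C (Black): min(43, 48) = 43
G (White): max(-34, -41, 24) = 24
H (White): max(-1, -36, 2) = 2
I (White): max(38, -47, -43) = 38
J (White): max(-43, 37, 33) = 37
F (Black): min(24, 2, 38, 37) = 2
B (White): max(43, 2) = 43
L (Black): min(47, 0) = 0
K (White): max(0, 7, -6, 30) = 30
Root (Black): min(43, 30) = 30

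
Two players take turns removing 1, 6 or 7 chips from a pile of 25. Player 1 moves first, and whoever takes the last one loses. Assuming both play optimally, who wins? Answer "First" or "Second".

Second

Positions where the player to move wins (W) vs loses (L):
i:   0  1  2  3  4  5  6  7  8  9 10 11 12 13 14 15 16 17 18 19 20 21 22 23 24 25
     W  L  W  L  W  L  W  W  W  W  W  W  W  L  W  L  W  L  W  W  W  W  W  W  W  L
Position 25 is L, so the second player wins.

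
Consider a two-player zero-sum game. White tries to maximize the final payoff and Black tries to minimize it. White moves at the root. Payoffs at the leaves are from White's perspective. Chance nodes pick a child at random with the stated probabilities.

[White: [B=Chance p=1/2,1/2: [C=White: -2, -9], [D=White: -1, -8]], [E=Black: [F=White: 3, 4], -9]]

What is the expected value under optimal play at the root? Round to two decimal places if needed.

C (White): max(-2, -9) = -2
D (White): max(-1, -8) = -1
B (Chance): 1/2·-2 + 1/2·-1 = -1.5
F (White): max(3, 4) = 4
E (Black): min(4, -9) = -9
Root (White): max(-1.5, -9) = -1.5

-1.5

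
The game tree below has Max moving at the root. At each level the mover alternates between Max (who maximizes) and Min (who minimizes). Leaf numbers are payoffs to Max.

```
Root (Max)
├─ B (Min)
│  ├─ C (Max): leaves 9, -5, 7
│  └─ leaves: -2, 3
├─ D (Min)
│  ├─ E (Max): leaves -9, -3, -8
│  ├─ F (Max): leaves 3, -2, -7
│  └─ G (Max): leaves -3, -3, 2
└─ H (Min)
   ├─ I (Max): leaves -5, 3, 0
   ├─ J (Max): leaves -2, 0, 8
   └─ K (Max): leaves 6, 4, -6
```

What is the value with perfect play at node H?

3

I: max(-5, 3, 0) = 3
J: max(-2, 0, 8) = 8
K: max(6, 4, -6) = 6
H: min(3, 8, 6) = 3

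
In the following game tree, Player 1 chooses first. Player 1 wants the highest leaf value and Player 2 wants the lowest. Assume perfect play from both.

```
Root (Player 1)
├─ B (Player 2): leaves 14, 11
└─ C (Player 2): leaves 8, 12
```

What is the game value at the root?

11

B (Player 2): min(14, 11) = 11
C (Player 2): min(8, 12) = 8
Root (Player 1): max(11, 8) = 11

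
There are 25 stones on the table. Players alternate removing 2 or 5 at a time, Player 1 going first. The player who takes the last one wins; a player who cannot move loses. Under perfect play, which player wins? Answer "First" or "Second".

Compute winning (W) and losing (L) positions by backward induction:
i:   0  1  2  3  4  5  6  7  8  9 10 11 12 13 14 15 16 17 18 19 20 21 22 23 24 25
     L  L  W  W  L  W  W  L  L  W  W  L  W  W  L  L  W  W  L  W  W  L  L  W  W  L
Position 25 is L, so the second player wins.

Second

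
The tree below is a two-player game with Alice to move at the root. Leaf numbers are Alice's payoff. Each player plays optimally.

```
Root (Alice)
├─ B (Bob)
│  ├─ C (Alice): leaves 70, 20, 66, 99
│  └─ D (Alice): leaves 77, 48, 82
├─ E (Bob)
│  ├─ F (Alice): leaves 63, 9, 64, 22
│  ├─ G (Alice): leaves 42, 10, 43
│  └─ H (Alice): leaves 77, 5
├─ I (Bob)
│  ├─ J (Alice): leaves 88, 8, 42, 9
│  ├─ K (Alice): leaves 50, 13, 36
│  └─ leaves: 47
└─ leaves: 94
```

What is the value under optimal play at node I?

J: max(88, 8, 42, 9) = 88
K: max(50, 13, 36) = 50
I: min(88, 50, 47) = 47

47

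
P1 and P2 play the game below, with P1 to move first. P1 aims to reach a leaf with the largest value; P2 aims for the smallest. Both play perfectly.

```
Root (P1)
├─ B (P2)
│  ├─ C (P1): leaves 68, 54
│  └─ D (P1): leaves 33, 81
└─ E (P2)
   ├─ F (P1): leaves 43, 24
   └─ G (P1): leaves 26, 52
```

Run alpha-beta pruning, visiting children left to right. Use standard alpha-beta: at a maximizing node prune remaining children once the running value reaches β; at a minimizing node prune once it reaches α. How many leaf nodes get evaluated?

6

C [α=-∞,β=+∞]: v=68
D [α=-∞,β=68]: v=81
B [α=-∞,β=+∞]: v=68
F [α=68,β=+∞]: v=43
E [α=68,β=+∞]: v=43 after child 1 ≤ α → α-cutoff, skip 1
Root [α=-∞,β=+∞]: v=68
Leaves evaluated: 6 of 8.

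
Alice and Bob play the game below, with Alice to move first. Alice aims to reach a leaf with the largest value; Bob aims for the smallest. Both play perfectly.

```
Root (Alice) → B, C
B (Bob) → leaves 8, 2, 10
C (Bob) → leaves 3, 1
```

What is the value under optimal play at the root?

2

B (Bob): min(8, 2, 10) = 2
C (Bob): min(3, 1) = 1
Root (Alice): max(2, 1) = 2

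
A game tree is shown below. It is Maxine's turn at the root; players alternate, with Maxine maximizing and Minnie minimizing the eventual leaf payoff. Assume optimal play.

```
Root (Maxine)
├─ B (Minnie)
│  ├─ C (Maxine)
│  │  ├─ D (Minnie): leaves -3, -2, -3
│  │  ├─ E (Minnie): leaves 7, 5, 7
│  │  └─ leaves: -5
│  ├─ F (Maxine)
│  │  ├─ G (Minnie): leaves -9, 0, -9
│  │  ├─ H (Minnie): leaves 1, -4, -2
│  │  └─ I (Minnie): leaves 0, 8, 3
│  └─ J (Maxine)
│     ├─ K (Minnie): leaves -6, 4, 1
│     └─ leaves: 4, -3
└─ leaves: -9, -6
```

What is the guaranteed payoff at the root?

D (Minnie): min(-3, -2, -3) = -3
E (Minnie): min(7, 5, 7) = 5
C (Maxine): max(-3, 5, -5) = 5
G (Minnie): min(-9, 0, -9) = -9
H (Minnie): min(1, -4, -2) = -4
I (Minnie): min(0, 8, 3) = 0
F (Maxine): max(-9, -4, 0) = 0
K (Minnie): min(-6, 4, 1) = -6
J (Maxine): max(-6, 4, -3) = 4
B (Minnie): min(5, 0, 4) = 0
Root (Maxine): max(0, -9, -6) = 0

0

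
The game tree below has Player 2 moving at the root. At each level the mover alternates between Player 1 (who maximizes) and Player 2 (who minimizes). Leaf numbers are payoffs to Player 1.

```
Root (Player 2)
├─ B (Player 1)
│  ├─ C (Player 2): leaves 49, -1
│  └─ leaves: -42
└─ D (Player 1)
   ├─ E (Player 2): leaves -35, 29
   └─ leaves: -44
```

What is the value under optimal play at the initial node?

C (Player 2): min(49, -1) = -1
B (Player 1): max(-1, -42) = -1
E (Player 2): min(-35, 29) = -35
D (Player 1): max(-35, -44) = -35
Root (Player 2): min(-1, -35) = -35

-35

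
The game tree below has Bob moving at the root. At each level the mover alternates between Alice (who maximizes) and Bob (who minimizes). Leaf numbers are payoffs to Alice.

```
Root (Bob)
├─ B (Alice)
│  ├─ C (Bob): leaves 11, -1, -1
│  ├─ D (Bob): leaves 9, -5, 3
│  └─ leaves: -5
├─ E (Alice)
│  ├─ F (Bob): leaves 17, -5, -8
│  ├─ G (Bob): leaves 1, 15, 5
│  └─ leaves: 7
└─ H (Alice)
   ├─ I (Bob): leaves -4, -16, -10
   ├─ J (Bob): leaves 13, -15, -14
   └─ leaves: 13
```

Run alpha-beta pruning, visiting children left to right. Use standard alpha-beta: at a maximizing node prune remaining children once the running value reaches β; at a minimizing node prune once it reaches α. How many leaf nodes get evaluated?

C [α=-∞,β=+∞]: v=-1
D [α=-1,β=+∞]: v=-5 after child 2 ≤ α → α-cutoff, skip 1
B [α=-∞,β=+∞]: v=-1
F [α=-∞,β=-1]: v=-8
G [α=-8,β=-1]: v=1
E [α=-∞,β=-1]: v=1 after child 2 ≥ β → β-cutoff, skip 1
I [α=-∞,β=-1]: v=-16
J [α=-16,β=-1]: v=-15
H [α=-∞,β=-1]: v=13
Root [α=-∞,β=+∞]: v=-1
Leaves evaluated: 19 of 21.

19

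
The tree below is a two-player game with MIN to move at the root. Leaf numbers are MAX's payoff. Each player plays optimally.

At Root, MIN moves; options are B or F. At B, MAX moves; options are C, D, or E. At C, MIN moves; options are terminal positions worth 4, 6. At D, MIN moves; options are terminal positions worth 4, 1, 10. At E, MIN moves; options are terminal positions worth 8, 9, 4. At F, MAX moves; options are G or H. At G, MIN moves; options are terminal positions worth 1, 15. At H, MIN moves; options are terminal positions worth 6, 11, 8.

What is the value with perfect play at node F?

6

G: min(1, 15) = 1
H: min(6, 11, 8) = 6
F: max(1, 6) = 6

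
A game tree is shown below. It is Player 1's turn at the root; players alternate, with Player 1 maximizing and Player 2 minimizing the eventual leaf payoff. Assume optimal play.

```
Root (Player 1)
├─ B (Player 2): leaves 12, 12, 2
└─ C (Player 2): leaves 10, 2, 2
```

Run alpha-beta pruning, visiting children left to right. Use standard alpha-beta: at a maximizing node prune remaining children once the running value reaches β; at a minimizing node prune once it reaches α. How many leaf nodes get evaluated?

B [α=-∞,β=+∞]: v=2
C [α=2,β=+∞]: v=2 after child 2 ≤ α → α-cutoff, skip 1
Root [α=-∞,β=+∞]: v=2
Leaves evaluated: 5 of 6.

5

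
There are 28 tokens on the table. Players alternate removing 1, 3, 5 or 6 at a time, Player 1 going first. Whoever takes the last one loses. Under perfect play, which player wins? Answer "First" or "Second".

Positions where the player to move wins (W) vs loses (L):
i:   0  1  2  3  4  5  6  7  8  9 10 11 12 13 14 15 16 17 18 19 20 21 22 23 24 25 26 27 28
     W  L  W  L  W  L  W  W  W  W  W  W  L  W  L  W  L  W  W  W  W  W  W  L  W  L  W  L  W
Position 28 is W, so the first player wins.

First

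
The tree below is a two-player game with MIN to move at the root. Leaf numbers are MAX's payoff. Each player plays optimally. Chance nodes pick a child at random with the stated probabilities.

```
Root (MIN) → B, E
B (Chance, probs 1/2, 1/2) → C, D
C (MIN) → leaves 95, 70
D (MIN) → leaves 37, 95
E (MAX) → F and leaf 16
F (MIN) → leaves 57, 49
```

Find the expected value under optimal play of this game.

C (MIN): min(95, 70) = 70
D (MIN): min(37, 95) = 37
B (Chance): 1/2·70 + 1/2·37 = 53.5
F (MIN): min(57, 49) = 49
E (MAX): max(49, 16) = 49
Root (MIN): min(53.5, 49) = 49

49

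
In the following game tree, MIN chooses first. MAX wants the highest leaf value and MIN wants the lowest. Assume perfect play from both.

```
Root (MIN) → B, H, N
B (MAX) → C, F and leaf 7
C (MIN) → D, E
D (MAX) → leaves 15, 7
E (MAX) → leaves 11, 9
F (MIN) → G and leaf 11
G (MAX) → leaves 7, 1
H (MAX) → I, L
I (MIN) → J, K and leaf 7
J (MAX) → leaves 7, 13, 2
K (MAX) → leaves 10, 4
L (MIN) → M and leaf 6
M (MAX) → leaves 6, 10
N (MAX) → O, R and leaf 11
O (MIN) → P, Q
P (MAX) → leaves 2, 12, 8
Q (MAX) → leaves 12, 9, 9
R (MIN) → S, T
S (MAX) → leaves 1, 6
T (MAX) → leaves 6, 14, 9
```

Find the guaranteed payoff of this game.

D (MAX): max(15, 7) = 15
E (MAX): max(11, 9) = 11
C (MIN): min(15, 11) = 11
G (MAX): max(7, 1) = 7
F (MIN): min(7, 11) = 7
B (MAX): max(11, 7, 7) = 11
J (MAX): max(7, 13, 2) = 13
K (MAX): max(10, 4) = 10
I (MIN): min(13, 10, 7) = 7
M (MAX): max(6, 10) = 10
L (MIN): min(10, 6) = 6
H (MAX): max(7, 6) = 7
P (MAX): max(2, 12, 8) = 12
Q (MAX): max(12, 9, 9) = 12
O (MIN): min(12, 12) = 12
S (MAX): max(1, 6) = 6
T (MAX): max(6, 14, 9) = 14
R (MIN): min(6, 14) = 6
N (MAX): max(12, 6, 11) = 12
Root (MIN): min(11, 7, 12) = 7

7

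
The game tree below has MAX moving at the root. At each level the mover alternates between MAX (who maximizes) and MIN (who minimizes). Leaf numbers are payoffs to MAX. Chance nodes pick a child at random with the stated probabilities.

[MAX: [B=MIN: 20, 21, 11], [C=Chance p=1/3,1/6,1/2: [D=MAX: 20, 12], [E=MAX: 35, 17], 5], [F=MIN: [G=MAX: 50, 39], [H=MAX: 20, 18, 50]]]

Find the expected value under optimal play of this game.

B (MIN): min(20, 21, 11) = 11
D (MAX): max(20, 12) = 20
E (MAX): max(35, 17) = 35
C (Chance): 1/3·20 + 1/6·35 + 1/2·5 = 15
G (MAX): max(50, 39) = 50
H (MAX): max(20, 18, 50) = 50
F (MIN): min(50, 50) = 50
Root (MAX): max(11, 15, 50) = 50

50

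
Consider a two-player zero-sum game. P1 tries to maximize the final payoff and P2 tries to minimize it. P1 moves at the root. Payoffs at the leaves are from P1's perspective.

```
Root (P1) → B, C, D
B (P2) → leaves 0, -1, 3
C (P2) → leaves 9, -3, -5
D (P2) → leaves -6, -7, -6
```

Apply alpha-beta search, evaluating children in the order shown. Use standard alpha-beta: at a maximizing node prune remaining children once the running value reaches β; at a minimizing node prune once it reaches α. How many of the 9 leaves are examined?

B [α=-∞,β=+∞]: v=-1
C [α=-1,β=+∞]: v=-3 after child 2 ≤ α → α-cutoff, skip 1
D [α=-1,β=+∞]: v=-6 after child 1 ≤ α → α-cutoff, skip 2
Root [α=-∞,β=+∞]: v=-1
Leaves evaluated: 6 of 9.

6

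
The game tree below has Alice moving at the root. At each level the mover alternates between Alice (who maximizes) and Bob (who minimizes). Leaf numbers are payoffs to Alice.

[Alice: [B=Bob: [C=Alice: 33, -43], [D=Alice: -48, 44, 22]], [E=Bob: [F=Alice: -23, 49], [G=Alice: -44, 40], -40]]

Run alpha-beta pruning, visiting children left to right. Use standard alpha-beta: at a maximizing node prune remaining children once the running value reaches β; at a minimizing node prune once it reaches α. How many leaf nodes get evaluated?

C [α=-∞,β=+∞]: v=33
D [α=-∞,β=33]: v=44 after child 2 ≥ β → β-cutoff, skip 1
B [α=-∞,β=+∞]: v=33
F [α=33,β=+∞]: v=49
G [α=33,β=49]: v=40
E [α=33,β=+∞]: v=-40
Root [α=-∞,β=+∞]: v=33
Leaves evaluated: 9 of 10.

9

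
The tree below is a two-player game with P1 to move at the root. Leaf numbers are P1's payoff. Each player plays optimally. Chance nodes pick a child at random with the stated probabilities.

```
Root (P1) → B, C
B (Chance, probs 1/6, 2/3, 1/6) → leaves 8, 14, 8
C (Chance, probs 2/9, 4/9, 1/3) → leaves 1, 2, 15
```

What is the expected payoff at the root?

B (Chance): 1/6·8 + 2/3·14 + 1/6·8 = 12
C (Chance): 2/9·1 + 4/9·2 + 1/3·15 = 6.11
Root (P1): max(12, 6.11) = 12

12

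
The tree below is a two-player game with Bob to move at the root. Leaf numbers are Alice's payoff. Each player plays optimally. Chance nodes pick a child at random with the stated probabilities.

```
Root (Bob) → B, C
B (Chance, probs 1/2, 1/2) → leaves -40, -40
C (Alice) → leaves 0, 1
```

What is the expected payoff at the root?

-40

B (Chance): 1/2·-40 + 1/2·-40 = -40
C (Alice): max(0, 1) = 1
Root (Bob): min(-40, 1) = -40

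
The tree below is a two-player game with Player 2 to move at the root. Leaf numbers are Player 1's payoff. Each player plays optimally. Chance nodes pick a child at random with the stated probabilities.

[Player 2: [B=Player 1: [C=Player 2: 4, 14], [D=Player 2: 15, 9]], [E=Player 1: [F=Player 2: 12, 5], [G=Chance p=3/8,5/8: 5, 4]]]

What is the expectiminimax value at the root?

C (Player 2): min(4, 14) = 4
D (Player 2): min(15, 9) = 9
B (Player 1): max(4, 9) = 9
F (Player 2): min(12, 5) = 5
G (Chance): 3/8·5 + 5/8·4 = 4.38
E (Player 1): max(5, 4.38) = 5
Root (Player 2): min(9, 5) = 5

5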